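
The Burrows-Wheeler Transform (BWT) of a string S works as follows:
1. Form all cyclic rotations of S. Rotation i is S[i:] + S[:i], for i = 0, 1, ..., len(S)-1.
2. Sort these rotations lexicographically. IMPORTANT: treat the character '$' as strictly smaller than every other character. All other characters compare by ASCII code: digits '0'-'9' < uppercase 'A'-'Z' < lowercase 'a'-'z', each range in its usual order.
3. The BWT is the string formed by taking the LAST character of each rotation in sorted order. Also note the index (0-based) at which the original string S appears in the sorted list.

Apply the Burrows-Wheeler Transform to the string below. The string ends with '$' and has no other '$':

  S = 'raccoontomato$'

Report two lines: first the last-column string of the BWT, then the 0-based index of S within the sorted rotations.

Answer: ormacoottoc$an
11

Derivation:
All 14 rotations (rotation i = S[i:]+S[:i]):
  rot[0] = raccoontomato$
  rot[1] = accoontomato$r
  rot[2] = ccoontomato$ra
  rot[3] = coontomato$rac
  rot[4] = oontomato$racc
  rot[5] = ontomato$racco
  rot[6] = ntomato$raccoo
  rot[7] = tomato$raccoon
  rot[8] = omato$raccoont
  rot[9] = mato$raccoonto
  rot[10] = ato$raccoontom
  rot[11] = to$raccoontoma
  rot[12] = o$raccoontomat
  rot[13] = $raccoontomato
Sorted (with $ < everything):
  sorted[0] = $raccoontomato  (last char: 'o')
  sorted[1] = accoontomato$r  (last char: 'r')
  sorted[2] = ato$raccoontom  (last char: 'm')
  sorted[3] = ccoontomato$ra  (last char: 'a')
  sorted[4] = coontomato$rac  (last char: 'c')
  sorted[5] = mato$raccoonto  (last char: 'o')
  sorted[6] = ntomato$raccoo  (last char: 'o')
  sorted[7] = o$raccoontomat  (last char: 't')
  sorted[8] = omato$raccoont  (last char: 't')
  sorted[9] = ontomato$racco  (last char: 'o')
  sorted[10] = oontomato$racc  (last char: 'c')
  sorted[11] = raccoontomato$  (last char: '$')
  sorted[12] = to$raccoontoma  (last char: 'a')
  sorted[13] = tomato$raccoon  (last char: 'n')
Last column: ormacoottoc$an
Original string S is at sorted index 11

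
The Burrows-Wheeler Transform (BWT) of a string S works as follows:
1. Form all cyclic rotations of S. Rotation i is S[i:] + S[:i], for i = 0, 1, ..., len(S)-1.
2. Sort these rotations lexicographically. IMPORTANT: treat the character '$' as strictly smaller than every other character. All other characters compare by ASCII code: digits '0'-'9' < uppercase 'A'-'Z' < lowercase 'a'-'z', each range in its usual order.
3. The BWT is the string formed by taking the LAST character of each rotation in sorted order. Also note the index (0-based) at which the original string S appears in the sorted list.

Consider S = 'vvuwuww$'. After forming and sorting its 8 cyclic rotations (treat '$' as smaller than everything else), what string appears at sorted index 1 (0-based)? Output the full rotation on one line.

All 8 rotations (rotation i = S[i:]+S[:i]):
  rot[0] = vvuwuww$
  rot[1] = vuwuww$v
  rot[2] = uwuww$vv
  rot[3] = wuww$vvu
  rot[4] = uww$vvuw
  rot[5] = ww$vvuwu
  rot[6] = w$vvuwuw
  rot[7] = $vvuwuww
Sorted (with $ < everything):
  sorted[0] = $vvuwuww
  sorted[1] = uwuww$vv
  sorted[2] = uww$vvuw
  sorted[3] = vuwuww$v
  sorted[4] = vvuwuww$
  sorted[5] = w$vvuwuw
  sorted[6] = wuww$vvu
  sorted[7] = ww$vvuwu
sorted[1] = uwuww$vv

Answer: uwuww$vv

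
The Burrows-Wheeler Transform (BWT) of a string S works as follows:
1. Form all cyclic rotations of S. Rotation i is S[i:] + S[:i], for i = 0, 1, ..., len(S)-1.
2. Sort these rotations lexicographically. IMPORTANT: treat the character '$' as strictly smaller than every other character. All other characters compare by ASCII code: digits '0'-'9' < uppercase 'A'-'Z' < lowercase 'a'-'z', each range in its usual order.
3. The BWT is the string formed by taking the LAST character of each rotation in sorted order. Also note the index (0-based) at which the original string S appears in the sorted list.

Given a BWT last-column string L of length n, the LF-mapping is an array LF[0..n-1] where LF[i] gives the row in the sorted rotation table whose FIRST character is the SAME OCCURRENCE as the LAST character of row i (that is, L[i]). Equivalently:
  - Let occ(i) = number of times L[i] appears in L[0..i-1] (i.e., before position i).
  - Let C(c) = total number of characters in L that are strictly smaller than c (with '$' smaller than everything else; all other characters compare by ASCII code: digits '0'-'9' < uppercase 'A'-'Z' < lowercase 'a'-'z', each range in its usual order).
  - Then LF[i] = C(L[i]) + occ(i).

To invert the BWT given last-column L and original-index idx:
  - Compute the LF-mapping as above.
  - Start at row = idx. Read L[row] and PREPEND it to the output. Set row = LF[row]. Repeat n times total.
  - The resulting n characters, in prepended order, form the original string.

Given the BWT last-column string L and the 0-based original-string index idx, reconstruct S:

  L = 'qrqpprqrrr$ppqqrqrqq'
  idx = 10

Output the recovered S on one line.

LF mapping: 5 13 6 1 2 14 7 15 16 17 0 3 4 8 9 18 10 19 11 12
Walk LF starting at row 10, prepending L[row]:
  step 1: row=10, L[10]='$', prepend. Next row=LF[10]=0
  step 2: row=0, L[0]='q', prepend. Next row=LF[0]=5
  step 3: row=5, L[5]='r', prepend. Next row=LF[5]=14
  step 4: row=14, L[14]='q', prepend. Next row=LF[14]=9
  step 5: row=9, L[9]='r', prepend. Next row=LF[9]=17
  step 6: row=17, L[17]='r', prepend. Next row=LF[17]=19
  step 7: row=19, L[19]='q', prepend. Next row=LF[19]=12
  step 8: row=12, L[12]='p', prepend. Next row=LF[12]=4
  step 9: row=4, L[4]='p', prepend. Next row=LF[4]=2
  step 10: row=2, L[2]='q', prepend. Next row=LF[2]=6
  step 11: row=6, L[6]='q', prepend. Next row=LF[6]=7
  step 12: row=7, L[7]='r', prepend. Next row=LF[7]=15
  step 13: row=15, L[15]='r', prepend. Next row=LF[15]=18
  step 14: row=18, L[18]='q', prepend. Next row=LF[18]=11
  step 15: row=11, L[11]='p', prepend. Next row=LF[11]=3
  step 16: row=3, L[3]='p', prepend. Next row=LF[3]=1
  step 17: row=1, L[1]='r', prepend. Next row=LF[1]=13
  step 18: row=13, L[13]='q', prepend. Next row=LF[13]=8
  step 19: row=8, L[8]='r', prepend. Next row=LF[8]=16
  step 20: row=16, L[16]='q', prepend. Next row=LF[16]=10
Reversed output: qrqrppqrrqqppqrrqrq$

Answer: qrqrppqrrqqppqrrqrq$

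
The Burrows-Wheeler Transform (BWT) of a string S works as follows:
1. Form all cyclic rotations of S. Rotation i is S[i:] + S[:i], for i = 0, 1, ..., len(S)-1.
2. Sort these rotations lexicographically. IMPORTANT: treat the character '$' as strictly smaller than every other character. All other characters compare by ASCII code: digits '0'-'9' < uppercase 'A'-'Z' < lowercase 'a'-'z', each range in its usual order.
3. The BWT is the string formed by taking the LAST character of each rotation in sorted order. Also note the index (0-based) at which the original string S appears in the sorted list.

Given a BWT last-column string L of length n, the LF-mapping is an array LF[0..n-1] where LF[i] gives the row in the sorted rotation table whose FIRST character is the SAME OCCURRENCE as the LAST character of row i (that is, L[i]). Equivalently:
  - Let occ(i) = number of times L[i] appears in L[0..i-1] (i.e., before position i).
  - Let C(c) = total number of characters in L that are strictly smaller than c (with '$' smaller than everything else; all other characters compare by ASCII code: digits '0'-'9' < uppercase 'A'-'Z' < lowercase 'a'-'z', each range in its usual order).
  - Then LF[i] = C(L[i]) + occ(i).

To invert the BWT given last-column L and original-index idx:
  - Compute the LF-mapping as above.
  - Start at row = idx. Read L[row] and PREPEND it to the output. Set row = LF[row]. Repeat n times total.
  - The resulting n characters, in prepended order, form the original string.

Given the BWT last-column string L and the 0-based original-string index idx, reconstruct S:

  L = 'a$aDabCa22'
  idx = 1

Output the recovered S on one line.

LF mapping: 5 0 6 4 7 9 3 8 1 2
Walk LF starting at row 1, prepending L[row]:
  step 1: row=1, L[1]='$', prepend. Next row=LF[1]=0
  step 2: row=0, L[0]='a', prepend. Next row=LF[0]=5
  step 3: row=5, L[5]='b', prepend. Next row=LF[5]=9
  step 4: row=9, L[9]='2', prepend. Next row=LF[9]=2
  step 5: row=2, L[2]='a', prepend. Next row=LF[2]=6
  step 6: row=6, L[6]='C', prepend. Next row=LF[6]=3
  step 7: row=3, L[3]='D', prepend. Next row=LF[3]=4
  step 8: row=4, L[4]='a', prepend. Next row=LF[4]=7
  step 9: row=7, L[7]='a', prepend. Next row=LF[7]=8
  step 10: row=8, L[8]='2', prepend. Next row=LF[8]=1
Reversed output: 2aaDCa2ba$

Answer: 2aaDCa2ba$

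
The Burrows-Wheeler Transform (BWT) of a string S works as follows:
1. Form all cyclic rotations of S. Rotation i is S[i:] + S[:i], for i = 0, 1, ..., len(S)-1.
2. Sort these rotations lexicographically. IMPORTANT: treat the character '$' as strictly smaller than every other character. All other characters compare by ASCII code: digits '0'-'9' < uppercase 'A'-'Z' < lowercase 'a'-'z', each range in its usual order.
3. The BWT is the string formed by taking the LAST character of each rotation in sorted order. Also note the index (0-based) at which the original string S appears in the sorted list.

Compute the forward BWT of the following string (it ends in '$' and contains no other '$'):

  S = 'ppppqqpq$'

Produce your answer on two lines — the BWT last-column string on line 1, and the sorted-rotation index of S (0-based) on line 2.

Answer: q$ppqppqp
1

Derivation:
All 9 rotations (rotation i = S[i:]+S[:i]):
  rot[0] = ppppqqpq$
  rot[1] = pppqqpq$p
  rot[2] = ppqqpq$pp
  rot[3] = pqqpq$ppp
  rot[4] = qqpq$pppp
  rot[5] = qpq$ppppq
  rot[6] = pq$ppppqq
  rot[7] = q$ppppqqp
  rot[8] = $ppppqqpq
Sorted (with $ < everything):
  sorted[0] = $ppppqqpq  (last char: 'q')
  sorted[1] = ppppqqpq$  (last char: '$')
  sorted[2] = pppqqpq$p  (last char: 'p')
  sorted[3] = ppqqpq$pp  (last char: 'p')
  sorted[4] = pq$ppppqq  (last char: 'q')
  sorted[5] = pqqpq$ppp  (last char: 'p')
  sorted[6] = q$ppppqqp  (last char: 'p')
  sorted[7] = qpq$ppppq  (last char: 'q')
  sorted[8] = qqpq$pppp  (last char: 'p')
Last column: q$ppqppqp
Original string S is at sorted index 1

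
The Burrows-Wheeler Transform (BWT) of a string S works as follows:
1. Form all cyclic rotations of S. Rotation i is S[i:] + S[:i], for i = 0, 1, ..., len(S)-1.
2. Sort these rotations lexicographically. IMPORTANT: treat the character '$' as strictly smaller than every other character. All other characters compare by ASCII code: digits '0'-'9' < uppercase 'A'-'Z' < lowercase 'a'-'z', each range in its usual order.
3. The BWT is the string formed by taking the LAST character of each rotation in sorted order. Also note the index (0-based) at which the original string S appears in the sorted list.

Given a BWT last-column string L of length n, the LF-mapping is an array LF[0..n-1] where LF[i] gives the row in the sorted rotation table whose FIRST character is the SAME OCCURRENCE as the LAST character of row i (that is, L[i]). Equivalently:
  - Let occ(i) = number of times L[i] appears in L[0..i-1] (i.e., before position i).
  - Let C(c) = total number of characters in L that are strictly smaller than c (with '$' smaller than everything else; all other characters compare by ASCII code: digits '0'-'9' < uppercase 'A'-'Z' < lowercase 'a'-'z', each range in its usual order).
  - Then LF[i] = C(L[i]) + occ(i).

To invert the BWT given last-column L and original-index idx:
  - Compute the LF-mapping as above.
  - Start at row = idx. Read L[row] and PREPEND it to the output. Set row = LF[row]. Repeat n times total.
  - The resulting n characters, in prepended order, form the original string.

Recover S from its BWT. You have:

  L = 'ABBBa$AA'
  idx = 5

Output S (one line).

LF mapping: 1 4 5 6 7 0 2 3
Walk LF starting at row 5, prepending L[row]:
  step 1: row=5, L[5]='$', prepend. Next row=LF[5]=0
  step 2: row=0, L[0]='A', prepend. Next row=LF[0]=1
  step 3: row=1, L[1]='B', prepend. Next row=LF[1]=4
  step 4: row=4, L[4]='a', prepend. Next row=LF[4]=7
  step 5: row=7, L[7]='A', prepend. Next row=LF[7]=3
  step 6: row=3, L[3]='B', prepend. Next row=LF[3]=6
  step 7: row=6, L[6]='A', prepend. Next row=LF[6]=2
  step 8: row=2, L[2]='B', prepend. Next row=LF[2]=5
Reversed output: BABAaBA$

Answer: BABAaBA$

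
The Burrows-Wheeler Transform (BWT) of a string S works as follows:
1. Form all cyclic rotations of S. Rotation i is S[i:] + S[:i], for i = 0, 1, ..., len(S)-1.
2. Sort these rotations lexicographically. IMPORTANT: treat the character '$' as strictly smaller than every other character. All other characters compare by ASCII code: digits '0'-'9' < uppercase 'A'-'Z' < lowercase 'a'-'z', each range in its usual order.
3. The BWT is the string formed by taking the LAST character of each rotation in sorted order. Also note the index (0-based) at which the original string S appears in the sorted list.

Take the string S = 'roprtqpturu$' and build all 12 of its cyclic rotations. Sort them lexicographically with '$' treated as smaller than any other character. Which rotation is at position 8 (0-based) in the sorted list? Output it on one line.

All 12 rotations (rotation i = S[i:]+S[:i]):
  rot[0] = roprtqpturu$
  rot[1] = oprtqpturu$r
  rot[2] = prtqpturu$ro
  rot[3] = rtqpturu$rop
  rot[4] = tqpturu$ropr
  rot[5] = qpturu$roprt
  rot[6] = pturu$roprtq
  rot[7] = turu$roprtqp
  rot[8] = uru$roprtqpt
  rot[9] = ru$roprtqptu
  rot[10] = u$roprtqptur
  rot[11] = $roprtqpturu
Sorted (with $ < everything):
  sorted[0] = $roprtqpturu
  sorted[1] = oprtqpturu$r
  sorted[2] = prtqpturu$ro
  sorted[3] = pturu$roprtq
  sorted[4] = qpturu$roprt
  sorted[5] = roprtqpturu$
  sorted[6] = rtqpturu$rop
  sorted[7] = ru$roprtqptu
  sorted[8] = tqpturu$ropr
  sorted[9] = turu$roprtqp
  sorted[10] = u$roprtqptur
  sorted[11] = uru$roprtqpt
sorted[8] = tqpturu$ropr

Answer: tqpturu$ropr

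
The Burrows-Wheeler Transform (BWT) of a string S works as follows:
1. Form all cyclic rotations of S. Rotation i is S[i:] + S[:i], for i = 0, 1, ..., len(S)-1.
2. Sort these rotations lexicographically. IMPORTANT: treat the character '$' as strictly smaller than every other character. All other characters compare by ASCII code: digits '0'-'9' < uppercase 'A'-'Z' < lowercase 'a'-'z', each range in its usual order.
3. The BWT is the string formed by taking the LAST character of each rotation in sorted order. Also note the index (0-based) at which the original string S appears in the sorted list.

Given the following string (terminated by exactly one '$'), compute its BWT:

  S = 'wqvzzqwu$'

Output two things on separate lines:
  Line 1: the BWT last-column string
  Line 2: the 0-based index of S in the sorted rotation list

All 9 rotations (rotation i = S[i:]+S[:i]):
  rot[0] = wqvzzqwu$
  rot[1] = qvzzqwu$w
  rot[2] = vzzqwu$wq
  rot[3] = zzqwu$wqv
  rot[4] = zqwu$wqvz
  rot[5] = qwu$wqvzz
  rot[6] = wu$wqvzzq
  rot[7] = u$wqvzzqw
  rot[8] = $wqvzzqwu
Sorted (with $ < everything):
  sorted[0] = $wqvzzqwu  (last char: 'u')
  sorted[1] = qvzzqwu$w  (last char: 'w')
  sorted[2] = qwu$wqvzz  (last char: 'z')
  sorted[3] = u$wqvzzqw  (last char: 'w')
  sorted[4] = vzzqwu$wq  (last char: 'q')
  sorted[5] = wqvzzqwu$  (last char: '$')
  sorted[6] = wu$wqvzzq  (last char: 'q')
  sorted[7] = zqwu$wqvz  (last char: 'z')
  sorted[8] = zzqwu$wqv  (last char: 'v')
Last column: uwzwq$qzv
Original string S is at sorted index 5

Answer: uwzwq$qzv
5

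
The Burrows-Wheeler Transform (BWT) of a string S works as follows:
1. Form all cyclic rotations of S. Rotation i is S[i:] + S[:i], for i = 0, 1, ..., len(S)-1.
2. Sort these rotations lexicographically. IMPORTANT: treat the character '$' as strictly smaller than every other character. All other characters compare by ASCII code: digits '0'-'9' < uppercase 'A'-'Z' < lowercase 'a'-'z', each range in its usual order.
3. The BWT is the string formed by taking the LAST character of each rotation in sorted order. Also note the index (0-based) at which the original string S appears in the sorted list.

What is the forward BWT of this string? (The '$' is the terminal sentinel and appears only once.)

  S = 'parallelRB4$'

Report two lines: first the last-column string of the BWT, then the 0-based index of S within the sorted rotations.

Answer: 4BRlrplela$a
10

Derivation:
All 12 rotations (rotation i = S[i:]+S[:i]):
  rot[0] = parallelRB4$
  rot[1] = arallelRB4$p
  rot[2] = rallelRB4$pa
  rot[3] = allelRB4$par
  rot[4] = llelRB4$para
  rot[5] = lelRB4$paral
  rot[6] = elRB4$parall
  rot[7] = lRB4$paralle
  rot[8] = RB4$parallel
  rot[9] = B4$parallelR
  rot[10] = 4$parallelRB
  rot[11] = $parallelRB4
Sorted (with $ < everything):
  sorted[0] = $parallelRB4  (last char: '4')
  sorted[1] = 4$parallelRB  (last char: 'B')
  sorted[2] = B4$parallelR  (last char: 'R')
  sorted[3] = RB4$parallel  (last char: 'l')
  sorted[4] = allelRB4$par  (last char: 'r')
  sorted[5] = arallelRB4$p  (last char: 'p')
  sorted[6] = elRB4$parall  (last char: 'l')
  sorted[7] = lRB4$paralle  (last char: 'e')
  sorted[8] = lelRB4$paral  (last char: 'l')
  sorted[9] = llelRB4$para  (last char: 'a')
  sorted[10] = parallelRB4$  (last char: '$')
  sorted[11] = rallelRB4$pa  (last char: 'a')
Last column: 4BRlrplela$a
Original string S is at sorted index 10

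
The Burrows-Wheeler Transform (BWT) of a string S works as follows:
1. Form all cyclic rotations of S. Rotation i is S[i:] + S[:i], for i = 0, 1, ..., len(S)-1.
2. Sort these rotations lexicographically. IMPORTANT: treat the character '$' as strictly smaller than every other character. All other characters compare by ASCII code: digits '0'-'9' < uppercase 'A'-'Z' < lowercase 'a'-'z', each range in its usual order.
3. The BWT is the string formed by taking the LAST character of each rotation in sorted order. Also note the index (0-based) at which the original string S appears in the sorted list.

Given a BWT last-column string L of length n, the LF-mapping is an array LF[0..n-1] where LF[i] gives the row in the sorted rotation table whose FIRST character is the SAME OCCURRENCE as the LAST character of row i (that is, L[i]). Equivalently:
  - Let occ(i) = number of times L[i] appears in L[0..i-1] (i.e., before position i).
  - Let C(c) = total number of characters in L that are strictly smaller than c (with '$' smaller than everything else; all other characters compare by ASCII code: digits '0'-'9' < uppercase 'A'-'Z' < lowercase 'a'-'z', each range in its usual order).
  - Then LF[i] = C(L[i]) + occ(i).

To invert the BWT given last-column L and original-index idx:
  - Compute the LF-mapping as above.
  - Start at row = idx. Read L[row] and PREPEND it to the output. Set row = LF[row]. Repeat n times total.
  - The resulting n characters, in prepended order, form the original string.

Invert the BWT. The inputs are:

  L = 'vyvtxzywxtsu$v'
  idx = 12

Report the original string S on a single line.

Answer: yvttxuysxwvzv$

Derivation:
LF mapping: 5 11 6 2 9 13 12 8 10 3 1 4 0 7
Walk LF starting at row 12, prepending L[row]:
  step 1: row=12, L[12]='$', prepend. Next row=LF[12]=0
  step 2: row=0, L[0]='v', prepend. Next row=LF[0]=5
  step 3: row=5, L[5]='z', prepend. Next row=LF[5]=13
  step 4: row=13, L[13]='v', prepend. Next row=LF[13]=7
  step 5: row=7, L[7]='w', prepend. Next row=LF[7]=8
  step 6: row=8, L[8]='x', prepend. Next row=LF[8]=10
  step 7: row=10, L[10]='s', prepend. Next row=LF[10]=1
  step 8: row=1, L[1]='y', prepend. Next row=LF[1]=11
  step 9: row=11, L[11]='u', prepend. Next row=LF[11]=4
  step 10: row=4, L[4]='x', prepend. Next row=LF[4]=9
  step 11: row=9, L[9]='t', prepend. Next row=LF[9]=3
  step 12: row=3, L[3]='t', prepend. Next row=LF[3]=2
  step 13: row=2, L[2]='v', prepend. Next row=LF[2]=6
  step 14: row=6, L[6]='y', prepend. Next row=LF[6]=12
Reversed output: yvttxuysxwvzv$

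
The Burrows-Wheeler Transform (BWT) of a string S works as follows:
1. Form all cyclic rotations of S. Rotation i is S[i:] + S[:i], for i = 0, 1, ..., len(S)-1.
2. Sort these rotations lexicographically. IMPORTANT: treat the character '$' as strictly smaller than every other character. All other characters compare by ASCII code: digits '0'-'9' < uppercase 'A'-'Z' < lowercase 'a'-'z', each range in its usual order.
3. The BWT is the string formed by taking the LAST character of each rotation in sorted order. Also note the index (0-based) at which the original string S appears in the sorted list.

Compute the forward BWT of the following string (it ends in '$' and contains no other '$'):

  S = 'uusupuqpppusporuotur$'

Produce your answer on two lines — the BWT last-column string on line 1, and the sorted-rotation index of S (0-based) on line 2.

Answer: rpusqpupuuouuorsptpu$
20

Derivation:
All 21 rotations (rotation i = S[i:]+S[:i]):
  rot[0] = uusupuqpppusporuotur$
  rot[1] = usupuqpppusporuotur$u
  rot[2] = supuqpppusporuotur$uu
  rot[3] = upuqpppusporuotur$uus
  rot[4] = puqpppusporuotur$uusu
  rot[5] = uqpppusporuotur$uusup
  rot[6] = qpppusporuotur$uusupu
  rot[7] = pppusporuotur$uusupuq
  rot[8] = ppusporuotur$uusupuqp
  rot[9] = pusporuotur$uusupuqpp
  rot[10] = usporuotur$uusupuqppp
  rot[11] = sporuotur$uusupuqpppu
  rot[12] = poruotur$uusupuqpppus
  rot[13] = oruotur$uusupuqpppusp
  rot[14] = ruotur$uusupuqpppuspo
  rot[15] = uotur$uusupuqpppuspor
  rot[16] = otur$uusupuqpppusporu
  rot[17] = tur$uusupuqpppusporuo
  rot[18] = ur$uusupuqpppusporuot
  rot[19] = r$uusupuqpppusporuotu
  rot[20] = $uusupuqpppusporuotur
Sorted (with $ < everything):
  sorted[0] = $uusupuqpppusporuotur  (last char: 'r')
  sorted[1] = oruotur$uusupuqpppusp  (last char: 'p')
  sorted[2] = otur$uusupuqpppusporu  (last char: 'u')
  sorted[3] = poruotur$uusupuqpppus  (last char: 's')
  sorted[4] = pppusporuotur$uusupuq  (last char: 'q')
  sorted[5] = ppusporuotur$uusupuqp  (last char: 'p')
  sorted[6] = puqpppusporuotur$uusu  (last char: 'u')
  sorted[7] = pusporuotur$uusupuqpp  (last char: 'p')
  sorted[8] = qpppusporuotur$uusupu  (last char: 'u')
  sorted[9] = r$uusupuqpppusporuotu  (last char: 'u')
  sorted[10] = ruotur$uusupuqpppuspo  (last char: 'o')
  sorted[11] = sporuotur$uusupuqpppu  (last char: 'u')
  sorted[12] = supuqpppusporuotur$uu  (last char: 'u')
  sorted[13] = tur$uusupuqpppusporuo  (last char: 'o')
  sorted[14] = uotur$uusupuqpppuspor  (last char: 'r')
  sorted[15] = upuqpppusporuotur$uus  (last char: 's')
  sorted[16] = uqpppusporuotur$uusup  (last char: 'p')
  sorted[17] = ur$uusupuqpppusporuot  (last char: 't')
  sorted[18] = usporuotur$uusupuqppp  (last char: 'p')
  sorted[19] = usupuqpppusporuotur$u  (last char: 'u')
  sorted[20] = uusupuqpppusporuotur$  (last char: '$')
Last column: rpusqpupuuouuorsptpu$
Original string S is at sorted index 20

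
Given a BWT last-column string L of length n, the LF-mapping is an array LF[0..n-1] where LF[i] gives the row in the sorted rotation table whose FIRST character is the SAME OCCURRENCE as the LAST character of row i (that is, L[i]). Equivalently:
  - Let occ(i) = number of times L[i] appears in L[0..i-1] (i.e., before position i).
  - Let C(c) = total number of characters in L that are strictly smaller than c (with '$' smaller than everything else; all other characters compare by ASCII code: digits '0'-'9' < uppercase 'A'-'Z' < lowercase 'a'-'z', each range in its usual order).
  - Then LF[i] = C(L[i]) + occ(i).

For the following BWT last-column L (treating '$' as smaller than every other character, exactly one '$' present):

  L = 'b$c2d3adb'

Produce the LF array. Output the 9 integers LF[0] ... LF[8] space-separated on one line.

Answer: 4 0 6 1 7 2 3 8 5

Derivation:
Char counts: '$':1, '2':1, '3':1, 'a':1, 'b':2, 'c':1, 'd':2
C (first-col start): C('$')=0, C('2')=1, C('3')=2, C('a')=3, C('b')=4, C('c')=6, C('d')=7
L[0]='b': occ=0, LF[0]=C('b')+0=4+0=4
L[1]='$': occ=0, LF[1]=C('$')+0=0+0=0
L[2]='c': occ=0, LF[2]=C('c')+0=6+0=6
L[3]='2': occ=0, LF[3]=C('2')+0=1+0=1
L[4]='d': occ=0, LF[4]=C('d')+0=7+0=7
L[5]='3': occ=0, LF[5]=C('3')+0=2+0=2
L[6]='a': occ=0, LF[6]=C('a')+0=3+0=3
L[7]='d': occ=1, LF[7]=C('d')+1=7+1=8
L[8]='b': occ=1, LF[8]=C('b')+1=4+1=5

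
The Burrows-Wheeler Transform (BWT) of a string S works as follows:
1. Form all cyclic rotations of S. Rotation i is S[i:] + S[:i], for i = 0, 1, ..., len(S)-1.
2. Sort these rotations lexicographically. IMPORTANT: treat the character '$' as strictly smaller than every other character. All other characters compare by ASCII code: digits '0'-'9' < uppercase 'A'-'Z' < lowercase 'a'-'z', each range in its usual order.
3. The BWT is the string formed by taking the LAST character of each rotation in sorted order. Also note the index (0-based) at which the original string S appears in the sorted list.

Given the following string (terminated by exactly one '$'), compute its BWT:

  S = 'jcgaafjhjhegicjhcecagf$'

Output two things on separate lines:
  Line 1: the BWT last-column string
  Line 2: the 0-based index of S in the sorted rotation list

All 23 rotations (rotation i = S[i:]+S[:i]):
  rot[0] = jcgaafjhjhegicjhcecagf$
  rot[1] = cgaafjhjhegicjhcecagf$j
  rot[2] = gaafjhjhegicjhcecagf$jc
  rot[3] = aafjhjhegicjhcecagf$jcg
  rot[4] = afjhjhegicjhcecagf$jcga
  rot[5] = fjhjhegicjhcecagf$jcgaa
  rot[6] = jhjhegicjhcecagf$jcgaaf
  rot[7] = hjhegicjhcecagf$jcgaafj
  rot[8] = jhegicjhcecagf$jcgaafjh
  rot[9] = hegicjhcecagf$jcgaafjhj
  rot[10] = egicjhcecagf$jcgaafjhjh
  rot[11] = gicjhcecagf$jcgaafjhjhe
  rot[12] = icjhcecagf$jcgaafjhjheg
  rot[13] = cjhcecagf$jcgaafjhjhegi
  rot[14] = jhcecagf$jcgaafjhjhegic
  rot[15] = hcecagf$jcgaafjhjhegicj
  rot[16] = cecagf$jcgaafjhjhegicjh
  rot[17] = ecagf$jcgaafjhjhegicjhc
  rot[18] = cagf$jcgaafjhjhegicjhce
  rot[19] = agf$jcgaafjhjhegicjhcec
  rot[20] = gf$jcgaafjhjhegicjhceca
  rot[21] = f$jcgaafjhjhegicjhcecag
  rot[22] = $jcgaafjhjhegicjhcecagf
Sorted (with $ < everything):
  sorted[0] = $jcgaafjhjhegicjhcecagf  (last char: 'f')
  sorted[1] = aafjhjhegicjhcecagf$jcg  (last char: 'g')
  sorted[2] = afjhjhegicjhcecagf$jcga  (last char: 'a')
  sorted[3] = agf$jcgaafjhjhegicjhcec  (last char: 'c')
  sorted[4] = cagf$jcgaafjhjhegicjhce  (last char: 'e')
  sorted[5] = cecagf$jcgaafjhjhegicjh  (last char: 'h')
  sorted[6] = cgaafjhjhegicjhcecagf$j  (last char: 'j')
  sorted[7] = cjhcecagf$jcgaafjhjhegi  (last char: 'i')
  sorted[8] = ecagf$jcgaafjhjhegicjhc  (last char: 'c')
  sorted[9] = egicjhcecagf$jcgaafjhjh  (last char: 'h')
  sorted[10] = f$jcgaafjhjhegicjhcecag  (last char: 'g')
  sorted[11] = fjhjhegicjhcecagf$jcgaa  (last char: 'a')
  sorted[12] = gaafjhjhegicjhcecagf$jc  (last char: 'c')
  sorted[13] = gf$jcgaafjhjhegicjhceca  (last char: 'a')
  sorted[14] = gicjhcecagf$jcgaafjhjhe  (last char: 'e')
  sorted[15] = hcecagf$jcgaafjhjhegicj  (last char: 'j')
  sorted[16] = hegicjhcecagf$jcgaafjhj  (last char: 'j')
  sorted[17] = hjhegicjhcecagf$jcgaafj  (last char: 'j')
  sorted[18] = icjhcecagf$jcgaafjhjheg  (last char: 'g')
  sorted[19] = jcgaafjhjhegicjhcecagf$  (last char: '$')
  sorted[20] = jhcecagf$jcgaafjhjhegic  (last char: 'c')
  sorted[21] = jhegicjhcecagf$jcgaafjh  (last char: 'h')
  sorted[22] = jhjhegicjhcecagf$jcgaaf  (last char: 'f')
Last column: fgacehjichgacaejjjg$chf
Original string S is at sorted index 19

Answer: fgacehjichgacaejjjg$chf
19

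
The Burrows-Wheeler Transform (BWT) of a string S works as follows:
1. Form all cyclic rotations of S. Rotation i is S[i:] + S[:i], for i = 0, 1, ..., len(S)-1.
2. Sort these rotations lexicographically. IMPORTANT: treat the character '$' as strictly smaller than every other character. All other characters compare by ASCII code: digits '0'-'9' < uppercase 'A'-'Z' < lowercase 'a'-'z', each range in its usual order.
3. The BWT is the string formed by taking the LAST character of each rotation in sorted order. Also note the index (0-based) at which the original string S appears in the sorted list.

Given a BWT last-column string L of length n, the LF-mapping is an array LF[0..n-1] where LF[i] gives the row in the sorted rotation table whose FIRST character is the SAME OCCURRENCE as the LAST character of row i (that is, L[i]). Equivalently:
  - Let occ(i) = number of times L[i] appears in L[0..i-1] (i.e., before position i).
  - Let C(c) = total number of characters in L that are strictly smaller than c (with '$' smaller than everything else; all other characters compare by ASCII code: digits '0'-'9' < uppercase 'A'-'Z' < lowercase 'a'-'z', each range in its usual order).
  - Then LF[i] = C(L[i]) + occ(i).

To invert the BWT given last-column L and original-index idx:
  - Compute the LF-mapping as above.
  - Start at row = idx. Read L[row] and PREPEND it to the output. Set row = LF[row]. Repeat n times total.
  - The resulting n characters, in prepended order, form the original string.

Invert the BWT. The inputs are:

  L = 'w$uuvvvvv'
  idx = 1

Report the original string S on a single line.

Answer: uuvvvvvw$

Derivation:
LF mapping: 8 0 1 2 3 4 5 6 7
Walk LF starting at row 1, prepending L[row]:
  step 1: row=1, L[1]='$', prepend. Next row=LF[1]=0
  step 2: row=0, L[0]='w', prepend. Next row=LF[0]=8
  step 3: row=8, L[8]='v', prepend. Next row=LF[8]=7
  step 4: row=7, L[7]='v', prepend. Next row=LF[7]=6
  step 5: row=6, L[6]='v', prepend. Next row=LF[6]=5
  step 6: row=5, L[5]='v', prepend. Next row=LF[5]=4
  step 7: row=4, L[4]='v', prepend. Next row=LF[4]=3
  step 8: row=3, L[3]='u', prepend. Next row=LF[3]=2
  step 9: row=2, L[2]='u', prepend. Next row=LF[2]=1
Reversed output: uuvvvvvw$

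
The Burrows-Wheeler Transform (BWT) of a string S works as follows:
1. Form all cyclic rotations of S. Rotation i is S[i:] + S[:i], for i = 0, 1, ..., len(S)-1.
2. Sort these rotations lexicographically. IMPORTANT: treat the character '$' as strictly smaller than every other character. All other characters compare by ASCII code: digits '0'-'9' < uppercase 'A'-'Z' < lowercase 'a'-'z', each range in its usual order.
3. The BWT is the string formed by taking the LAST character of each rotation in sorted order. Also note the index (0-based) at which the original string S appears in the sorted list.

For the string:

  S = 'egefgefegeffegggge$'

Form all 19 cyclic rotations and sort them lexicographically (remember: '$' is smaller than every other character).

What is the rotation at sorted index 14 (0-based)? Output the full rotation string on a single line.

All 19 rotations (rotation i = S[i:]+S[:i]):
  rot[0] = egefgefegeffegggge$
  rot[1] = gefgefegeffegggge$e
  rot[2] = efgefegeffegggge$eg
  rot[3] = fgefegeffegggge$ege
  rot[4] = gefegeffegggge$egef
  rot[5] = efegeffegggge$egefg
  rot[6] = fegeffegggge$egefge
  rot[7] = egeffegggge$egefgef
  rot[8] = geffegggge$egefgefe
  rot[9] = effegggge$egefgefeg
  rot[10] = ffegggge$egefgefege
  rot[11] = fegggge$egefgefegef
  rot[12] = egggge$egefgefegeff
  rot[13] = gggge$egefgefegeffe
  rot[14] = ggge$egefgefegeffeg
  rot[15] = gge$egefgefegeffegg
  rot[16] = ge$egefgefegeffeggg
  rot[17] = e$egefgefegeffegggg
  rot[18] = $egefgefegeffegggge
Sorted (with $ < everything):
  sorted[0] = $egefgefegeffegggge
  sorted[1] = e$egefgefegeffegggg
  sorted[2] = efegeffegggge$egefg
  sorted[3] = effegggge$egefgefeg
  sorted[4] = efgefegeffegggge$eg
  sorted[5] = egeffegggge$egefgef
  sorted[6] = egefgefegeffegggge$
  sorted[7] = egggge$egefgefegeff
  sorted[8] = fegeffegggge$egefge
  sorted[9] = fegggge$egefgefegef
  sorted[10] = ffegggge$egefgefege
  sorted[11] = fgefegeffegggge$ege
  sorted[12] = ge$egefgefegeffeggg
  sorted[13] = gefegeffegggge$egef
  sorted[14] = geffegggge$egefgefe
  sorted[15] = gefgefegeffegggge$e
  sorted[16] = gge$egefgefegeffegg
  sorted[17] = ggge$egefgefegeffeg
  sorted[18] = gggge$egefgefegeffe
sorted[14] = geffegggge$egefgefe

Answer: geffegggge$egefgefe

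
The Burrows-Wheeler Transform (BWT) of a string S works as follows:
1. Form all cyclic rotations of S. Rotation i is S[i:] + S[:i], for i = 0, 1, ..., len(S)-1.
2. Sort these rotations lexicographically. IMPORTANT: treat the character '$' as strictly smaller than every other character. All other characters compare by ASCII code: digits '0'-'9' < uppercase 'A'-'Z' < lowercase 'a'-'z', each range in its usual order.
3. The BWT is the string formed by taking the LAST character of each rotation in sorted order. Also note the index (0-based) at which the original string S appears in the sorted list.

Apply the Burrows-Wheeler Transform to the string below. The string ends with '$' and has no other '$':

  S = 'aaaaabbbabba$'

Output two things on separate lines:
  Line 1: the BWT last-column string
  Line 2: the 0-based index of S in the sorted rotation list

All 13 rotations (rotation i = S[i:]+S[:i]):
  rot[0] = aaaaabbbabba$
  rot[1] = aaaabbbabba$a
  rot[2] = aaabbbabba$aa
  rot[3] = aabbbabba$aaa
  rot[4] = abbbabba$aaaa
  rot[5] = bbbabba$aaaaa
  rot[6] = bbabba$aaaaab
  rot[7] = babba$aaaaabb
  rot[8] = abba$aaaaabbb
  rot[9] = bba$aaaaabbba
  rot[10] = ba$aaaaabbbab
  rot[11] = a$aaaaabbbabb
  rot[12] = $aaaaabbbabba
Sorted (with $ < everything):
  sorted[0] = $aaaaabbbabba  (last char: 'a')
  sorted[1] = a$aaaaabbbabb  (last char: 'b')
  sorted[2] = aaaaabbbabba$  (last char: '$')
  sorted[3] = aaaabbbabba$a  (last char: 'a')
  sorted[4] = aaabbbabba$aa  (last char: 'a')
  sorted[5] = aabbbabba$aaa  (last char: 'a')
  sorted[6] = abba$aaaaabbb  (last char: 'b')
  sorted[7] = abbbabba$aaaa  (last char: 'a')
  sorted[8] = ba$aaaaabbbab  (last char: 'b')
  sorted[9] = babba$aaaaabb  (last char: 'b')
  sorted[10] = bba$aaaaabbba  (last char: 'a')
  sorted[11] = bbabba$aaaaab  (last char: 'b')
  sorted[12] = bbbabba$aaaaa  (last char: 'a')
Last column: ab$aaababbaba
Original string S is at sorted index 2

Answer: ab$aaababbaba
2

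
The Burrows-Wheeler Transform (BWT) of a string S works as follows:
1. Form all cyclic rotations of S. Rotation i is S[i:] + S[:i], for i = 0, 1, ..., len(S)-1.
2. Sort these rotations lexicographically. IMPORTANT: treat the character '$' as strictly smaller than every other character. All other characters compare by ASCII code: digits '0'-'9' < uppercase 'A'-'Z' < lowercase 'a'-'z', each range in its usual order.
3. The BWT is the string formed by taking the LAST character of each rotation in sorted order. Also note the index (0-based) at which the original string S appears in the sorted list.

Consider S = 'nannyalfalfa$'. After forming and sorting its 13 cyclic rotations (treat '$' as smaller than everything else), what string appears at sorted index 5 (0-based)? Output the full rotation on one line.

All 13 rotations (rotation i = S[i:]+S[:i]):
  rot[0] = nannyalfalfa$
  rot[1] = annyalfalfa$n
  rot[2] = nnyalfalfa$na
  rot[3] = nyalfalfa$nan
  rot[4] = yalfalfa$nann
  rot[5] = alfalfa$nanny
  rot[6] = lfalfa$nannya
  rot[7] = falfa$nannyal
  rot[8] = alfa$nannyalf
  rot[9] = lfa$nannyalfa
  rot[10] = fa$nannyalfal
  rot[11] = a$nannyalfalf
  rot[12] = $nannyalfalfa
Sorted (with $ < everything):
  sorted[0] = $nannyalfalfa
  sorted[1] = a$nannyalfalf
  sorted[2] = alfa$nannyalf
  sorted[3] = alfalfa$nanny
  sorted[4] = annyalfalfa$n
  sorted[5] = fa$nannyalfal
  sorted[6] = falfa$nannyal
  sorted[7] = lfa$nannyalfa
  sorted[8] = lfalfa$nannya
  sorted[9] = nannyalfalfa$
  sorted[10] = nnyalfalfa$na
  sorted[11] = nyalfalfa$nan
  sorted[12] = yalfalfa$nann
sorted[5] = fa$nannyalfal

Answer: fa$nannyalfal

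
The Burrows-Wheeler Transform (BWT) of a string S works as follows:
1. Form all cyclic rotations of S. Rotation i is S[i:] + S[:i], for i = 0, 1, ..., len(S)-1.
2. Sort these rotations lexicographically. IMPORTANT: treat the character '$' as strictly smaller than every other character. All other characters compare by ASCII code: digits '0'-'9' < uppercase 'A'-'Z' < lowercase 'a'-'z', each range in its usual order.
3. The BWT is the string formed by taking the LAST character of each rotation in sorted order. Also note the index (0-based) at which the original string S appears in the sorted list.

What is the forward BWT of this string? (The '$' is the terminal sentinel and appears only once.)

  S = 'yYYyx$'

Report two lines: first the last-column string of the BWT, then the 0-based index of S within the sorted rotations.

All 6 rotations (rotation i = S[i:]+S[:i]):
  rot[0] = yYYyx$
  rot[1] = YYyx$y
  rot[2] = Yyx$yY
  rot[3] = yx$yYY
  rot[4] = x$yYYy
  rot[5] = $yYYyx
Sorted (with $ < everything):
  sorted[0] = $yYYyx  (last char: 'x')
  sorted[1] = YYyx$y  (last char: 'y')
  sorted[2] = Yyx$yY  (last char: 'Y')
  sorted[3] = x$yYYy  (last char: 'y')
  sorted[4] = yYYyx$  (last char: '$')
  sorted[5] = yx$yYY  (last char: 'Y')
Last column: xyYy$Y
Original string S is at sorted index 4

Answer: xyYy$Y
4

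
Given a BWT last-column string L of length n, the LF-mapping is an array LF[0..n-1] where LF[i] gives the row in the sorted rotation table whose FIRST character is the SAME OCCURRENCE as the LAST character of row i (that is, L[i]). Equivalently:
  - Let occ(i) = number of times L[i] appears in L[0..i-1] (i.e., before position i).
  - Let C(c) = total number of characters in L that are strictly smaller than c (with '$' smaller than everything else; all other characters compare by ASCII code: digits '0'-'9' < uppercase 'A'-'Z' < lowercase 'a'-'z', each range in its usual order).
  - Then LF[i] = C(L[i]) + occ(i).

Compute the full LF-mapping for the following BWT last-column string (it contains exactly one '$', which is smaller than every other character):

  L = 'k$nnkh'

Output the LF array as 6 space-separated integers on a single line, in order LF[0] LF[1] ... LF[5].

Answer: 2 0 4 5 3 1

Derivation:
Char counts: '$':1, 'h':1, 'k':2, 'n':2
C (first-col start): C('$')=0, C('h')=1, C('k')=2, C('n')=4
L[0]='k': occ=0, LF[0]=C('k')+0=2+0=2
L[1]='$': occ=0, LF[1]=C('$')+0=0+0=0
L[2]='n': occ=0, LF[2]=C('n')+0=4+0=4
L[3]='n': occ=1, LF[3]=C('n')+1=4+1=5
L[4]='k': occ=1, LF[4]=C('k')+1=2+1=3
L[5]='h': occ=0, LF[5]=C('h')+0=1+0=1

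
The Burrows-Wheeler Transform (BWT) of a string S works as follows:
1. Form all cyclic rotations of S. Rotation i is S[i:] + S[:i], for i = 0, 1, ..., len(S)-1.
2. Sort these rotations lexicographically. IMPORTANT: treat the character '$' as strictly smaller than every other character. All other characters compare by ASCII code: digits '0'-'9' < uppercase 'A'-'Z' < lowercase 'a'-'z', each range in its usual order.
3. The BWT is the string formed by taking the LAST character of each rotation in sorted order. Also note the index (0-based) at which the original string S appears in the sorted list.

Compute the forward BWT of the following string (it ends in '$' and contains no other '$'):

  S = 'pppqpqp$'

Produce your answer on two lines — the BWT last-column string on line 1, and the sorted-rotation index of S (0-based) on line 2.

All 8 rotations (rotation i = S[i:]+S[:i]):
  rot[0] = pppqpqp$
  rot[1] = ppqpqp$p
  rot[2] = pqpqp$pp
  rot[3] = qpqp$ppp
  rot[4] = pqp$pppq
  rot[5] = qp$pppqp
  rot[6] = p$pppqpq
  rot[7] = $pppqpqp
Sorted (with $ < everything):
  sorted[0] = $pppqpqp  (last char: 'p')
  sorted[1] = p$pppqpq  (last char: 'q')
  sorted[2] = pppqpqp$  (last char: '$')
  sorted[3] = ppqpqp$p  (last char: 'p')
  sorted[4] = pqp$pppq  (last char: 'q')
  sorted[5] = pqpqp$pp  (last char: 'p')
  sorted[6] = qp$pppqp  (last char: 'p')
  sorted[7] = qpqp$ppp  (last char: 'p')
Last column: pq$pqppp
Original string S is at sorted index 2

Answer: pq$pqppp
2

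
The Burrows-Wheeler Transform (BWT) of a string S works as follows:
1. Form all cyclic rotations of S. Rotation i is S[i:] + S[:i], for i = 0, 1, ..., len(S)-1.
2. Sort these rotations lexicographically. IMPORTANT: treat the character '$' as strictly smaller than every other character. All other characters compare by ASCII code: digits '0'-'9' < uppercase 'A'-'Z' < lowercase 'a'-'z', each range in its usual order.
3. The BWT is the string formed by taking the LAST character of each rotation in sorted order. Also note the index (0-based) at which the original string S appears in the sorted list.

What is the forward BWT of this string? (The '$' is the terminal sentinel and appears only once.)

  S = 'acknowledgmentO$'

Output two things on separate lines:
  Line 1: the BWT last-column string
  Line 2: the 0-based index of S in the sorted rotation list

All 16 rotations (rotation i = S[i:]+S[:i]):
  rot[0] = acknowledgmentO$
  rot[1] = cknowledgmentO$a
  rot[2] = knowledgmentO$ac
  rot[3] = nowledgmentO$ack
  rot[4] = owledgmentO$ackn
  rot[5] = wledgmentO$ackno
  rot[6] = ledgmentO$acknow
  rot[7] = edgmentO$acknowl
  rot[8] = dgmentO$acknowle
  rot[9] = gmentO$acknowled
  rot[10] = mentO$acknowledg
  rot[11] = entO$acknowledgm
  rot[12] = ntO$acknowledgme
  rot[13] = tO$acknowledgmen
  rot[14] = O$acknowledgment
  rot[15] = $acknowledgmentO
Sorted (with $ < everything):
  sorted[0] = $acknowledgmentO  (last char: 'O')
  sorted[1] = O$acknowledgment  (last char: 't')
  sorted[2] = acknowledgmentO$  (last char: '$')
  sorted[3] = cknowledgmentO$a  (last char: 'a')
  sorted[4] = dgmentO$acknowle  (last char: 'e')
  sorted[5] = edgmentO$acknowl  (last char: 'l')
  sorted[6] = entO$acknowledgm  (last char: 'm')
  sorted[7] = gmentO$acknowled  (last char: 'd')
  sorted[8] = knowledgmentO$ac  (last char: 'c')
  sorted[9] = ledgmentO$acknow  (last char: 'w')
  sorted[10] = mentO$acknowledg  (last char: 'g')
  sorted[11] = nowledgmentO$ack  (last char: 'k')
  sorted[12] = ntO$acknowledgme  (last char: 'e')
  sorted[13] = owledgmentO$ackn  (last char: 'n')
  sorted[14] = tO$acknowledgmen  (last char: 'n')
  sorted[15] = wledgmentO$ackno  (last char: 'o')
Last column: Ot$aelmdcwgkenno
Original string S is at sorted index 2

Answer: Ot$aelmdcwgkenno
2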